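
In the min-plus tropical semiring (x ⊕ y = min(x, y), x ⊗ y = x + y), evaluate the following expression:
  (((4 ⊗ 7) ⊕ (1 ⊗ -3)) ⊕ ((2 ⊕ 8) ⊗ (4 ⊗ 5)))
(((4 ⊗ 7) ⊕ (1 ⊗ -3)) ⊕ ((2 ⊕ 8) ⊗ (4 ⊗ 5))) = -2

Expand innermost to outermost. Recall ⊕ takes the minimum of its arguments and ⊗ takes their sum. Working out the expression (((4 ⊗ 7) ⊕ (1 ⊗ -3)) ⊕ ((2 ⊕ 8) ⊗ (4 ⊗ 5))) gives -2.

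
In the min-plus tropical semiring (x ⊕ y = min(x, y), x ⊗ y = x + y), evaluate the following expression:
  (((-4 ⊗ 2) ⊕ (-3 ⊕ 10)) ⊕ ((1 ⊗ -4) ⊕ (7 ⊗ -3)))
(((-4 ⊗ 2) ⊕ (-3 ⊕ 10)) ⊕ ((1 ⊗ -4) ⊕ (7 ⊗ -3))) = -3

Expand innermost to outermost. Recall ⊕ takes the minimum of its arguments and ⊗ takes their sum. Working out the expression (((-4 ⊗ 2) ⊕ (-3 ⊕ 10)) ⊕ ((1 ⊗ -4) ⊕ (7 ⊗ -3))) gives -3.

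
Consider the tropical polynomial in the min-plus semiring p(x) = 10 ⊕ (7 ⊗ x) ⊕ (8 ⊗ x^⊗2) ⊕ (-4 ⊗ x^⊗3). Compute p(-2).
p(-2) = -10

A tropical monomial a ⊗ x^⊗i evaluates to a + i · x. Evaluating each term at x = -2:
  Term 0 contributes 10 + 0 · -2 = 10
  Term 1 contributes 7 + 1 · -2 = 5
  Term 2 contributes 8 + 2 · -2 = 4
  Term 3 contributes -4 + 3 · -2 = -10
p(-2) = ⊕ of these = min[10, 5, 4, -10] = -10.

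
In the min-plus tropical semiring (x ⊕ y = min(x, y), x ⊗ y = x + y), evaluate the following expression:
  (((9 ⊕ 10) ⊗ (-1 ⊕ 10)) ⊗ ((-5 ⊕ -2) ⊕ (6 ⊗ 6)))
(((9 ⊕ 10) ⊗ (-1 ⊕ 10)) ⊗ ((-5 ⊕ -2) ⊕ (6 ⊗ 6))) = 3

Expand innermost to outermost. Recall ⊕ takes the minimum of its arguments and ⊗ takes their sum. Working out the expression (((9 ⊕ 10) ⊗ (-1 ⊕ 10)) ⊗ ((-5 ⊕ -2) ⊕ (6 ⊗ 6))) gives 3.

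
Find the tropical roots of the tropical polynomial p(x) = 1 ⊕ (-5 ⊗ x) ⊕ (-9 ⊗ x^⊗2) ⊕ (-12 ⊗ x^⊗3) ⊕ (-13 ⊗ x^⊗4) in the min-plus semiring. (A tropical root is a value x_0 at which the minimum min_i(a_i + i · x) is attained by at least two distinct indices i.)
Roots: {1, 3, 4, 6}

Each tropical root is a break point of the lower envelope of the lines y = a_i + i · x (there are 5 lines, with slopes 0, 1, ..., 4). Only the lines that attain the minimum somewhere contribute to roots; other lines are dominated. Here the surviving (envelope) indices are i = 4, i = 3, i = 2, i = 1, i = 0.
Intersections between consecutive envelope lines give the roots: for adjacent envelope indices i < j the intersection is x = (a_i − a_j) / (j − i). Reading off the sorted break points: {1, 3, 4, 6}.
Verification: at each break x_0, at least two indices attain the minimum of min_i(a_i + i · x_0).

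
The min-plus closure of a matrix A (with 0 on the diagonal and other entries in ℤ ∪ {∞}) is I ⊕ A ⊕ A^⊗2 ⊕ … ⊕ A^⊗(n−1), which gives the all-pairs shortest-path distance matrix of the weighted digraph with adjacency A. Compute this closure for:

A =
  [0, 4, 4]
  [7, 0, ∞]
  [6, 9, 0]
Closure =
  [0, 4, 4]
  [7, 0, 11]
  [6, 9, 0]

This is the Floyd-Warshall all-pairs shortest-path computation. For each intermediate vertex k = 0, 1, …, 2, update dist[i][j] ← min(dist[i][j], dist[i][k] + dist[k][j]). The final matrix gives, for each (i, j), the minimum total weight of any directed path from i to j (possibly empty when i = j).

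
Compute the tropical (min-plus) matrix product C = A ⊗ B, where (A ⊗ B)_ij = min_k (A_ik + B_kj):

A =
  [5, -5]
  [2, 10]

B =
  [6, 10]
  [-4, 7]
A ⊗ B =
  [-9, 2]
  [6, 12]

Apply the min-plus product entry-by-entry:
  C[0][0] = min over k of (A[0][0] + B[0][0] = 5 + 6 = 11, A[0][1] + B[1][0] = -5 + -4 = -9) = -9 (attained at k = 1)
  C[0][1] = min over k of (A[0][0] + B[0][1] = 5 + 10 = 15, A[0][1] + B[1][1] = -5 + 7 = 2) = 2 (attained at k = 1)
  C[1][0] = min over k of (A[1][0] + B[0][0] = 2 + 6 = 8, A[1][1] + B[1][0] = 10 + -4 = 6) = 6 (attained at k = 1)
  C[1][1] = min over k of (A[1][0] + B[0][1] = 2 + 10 = 12, A[1][1] + B[1][1] = 10 + 7 = 17) = 12 (attained at k = 0)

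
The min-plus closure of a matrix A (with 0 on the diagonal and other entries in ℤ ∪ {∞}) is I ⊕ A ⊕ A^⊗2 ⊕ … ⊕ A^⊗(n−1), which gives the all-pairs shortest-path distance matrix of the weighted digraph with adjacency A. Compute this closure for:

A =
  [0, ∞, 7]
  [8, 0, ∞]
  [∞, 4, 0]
Closure =
  [0, 11, 7]
  [8, 0, 15]
  [12, 4, 0]

This is the Floyd-Warshall all-pairs shortest-path computation. For each intermediate vertex k = 0, 1, …, 2, update dist[i][j] ← min(dist[i][j], dist[i][k] + dist[k][j]). The final matrix gives, for each (i, j), the minimum total weight of any directed path from i to j (possibly empty when i = j).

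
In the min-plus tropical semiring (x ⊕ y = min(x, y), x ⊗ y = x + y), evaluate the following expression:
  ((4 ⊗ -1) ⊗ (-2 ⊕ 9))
((4 ⊗ -1) ⊗ (-2 ⊕ 9)) = 1

Expand innermost to outermost. Recall ⊕ takes the minimum of its arguments and ⊗ takes their sum. Working out the expression ((4 ⊗ -1) ⊗ (-2 ⊕ 9)) gives 1.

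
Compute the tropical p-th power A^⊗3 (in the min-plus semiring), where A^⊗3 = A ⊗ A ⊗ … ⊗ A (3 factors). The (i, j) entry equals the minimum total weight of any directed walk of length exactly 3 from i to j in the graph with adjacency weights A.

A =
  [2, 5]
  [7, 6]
A^⊗3 =
  [6, 9]
  [11, 14]

Each entry (A^⊗3)_ij equals the minimum over all length-3 walks i = v_0 → v_1 → … → v_3 = j of Σ_t A[v_t][v_{t+1}]. For example, for (i, j) = (0, 1) we minimise over 4 possible intermediate vertex sequences; the minimum is 9, attained along the walk 0 → 0 → 0 → 1.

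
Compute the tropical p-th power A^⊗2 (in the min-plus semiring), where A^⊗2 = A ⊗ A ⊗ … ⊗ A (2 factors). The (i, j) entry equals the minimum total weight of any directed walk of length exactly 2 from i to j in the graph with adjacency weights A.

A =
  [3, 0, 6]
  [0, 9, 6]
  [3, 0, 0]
A^⊗2 =
  [0, 3, 6]
  [3, 0, 6]
  [0, 0, 0]

Each entry (A^⊗2)_ij equals the minimum over all length-2 walks i = v_0 → v_1 → … → v_2 = j of Σ_t A[v_t][v_{t+1}]. For example, for (i, j) = (0, 2) we minimise over 3 possible intermediate vertex sequences; the minimum is 6, attained along the walk 0 → 1 → 2.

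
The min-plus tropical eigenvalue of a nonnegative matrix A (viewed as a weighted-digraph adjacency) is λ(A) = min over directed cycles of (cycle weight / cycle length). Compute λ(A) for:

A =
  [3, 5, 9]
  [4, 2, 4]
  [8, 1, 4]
λ(A) = 2

Enumerate directed cycles and compute their means (weight / length). Sample:
  cycle 0 → 0: weight = 3, length = 1, mean = 3/1 ≈ 3.000
  cycle 1 → 1: weight = 2, length = 1, mean = 2/1 ≈ 2.000
  cycle 2 → 2: weight = 4, length = 1, mean = 4/1 ≈ 4.000
  cycle 0 → 1 → 0: weight = 9, length = 2, mean = 9/2 ≈ 4.500
  cycle 0 → 2 → 0: weight = 17, length = 2, mean = 17/2 ≈ 8.500
  cycle 1 → 0 → 1: weight = 9, length = 2, mean = 9/2 ≈ 4.500
Minimum mean = 2.000, attained e.g. along the cycle 1 → 1 with weight 2 and length 1. So λ(A) = 2/1 = 2.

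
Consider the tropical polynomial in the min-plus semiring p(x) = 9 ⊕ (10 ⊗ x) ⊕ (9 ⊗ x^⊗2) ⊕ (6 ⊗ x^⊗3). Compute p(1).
p(1) = 9

A tropical monomial a ⊗ x^⊗i evaluates to a + i · x. Evaluating each term at x = 1:
  Term 0 contributes 9 + 0 · 1 = 9
  Term 1 contributes 10 + 1 · 1 = 11
  Term 2 contributes 9 + 2 · 1 = 11
  Term 3 contributes 6 + 3 · 1 = 9
p(1) = ⊕ of these = min[9, 11, 11, 9] = 9.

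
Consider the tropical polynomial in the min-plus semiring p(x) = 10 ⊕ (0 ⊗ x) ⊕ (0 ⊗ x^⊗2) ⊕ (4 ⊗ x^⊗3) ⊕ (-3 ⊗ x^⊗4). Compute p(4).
p(4) = 4

A tropical monomial a ⊗ x^⊗i evaluates to a + i · x. Evaluating each term at x = 4:
  Term 0 contributes 10 + 0 · 4 = 10
  Term 1 contributes 0 + 1 · 4 = 4
  Term 2 contributes 0 + 2 · 4 = 8
  Term 3 contributes 4 + 3 · 4 = 16
  Term 4 contributes -3 + 4 · 4 = 13
p(4) = ⊕ of these = min[10, 4, 8, 16, 13] = 4.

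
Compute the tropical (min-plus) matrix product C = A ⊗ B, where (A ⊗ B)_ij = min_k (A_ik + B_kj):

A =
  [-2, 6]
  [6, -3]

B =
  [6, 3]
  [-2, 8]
A ⊗ B =
  [4, 1]
  [-5, 5]

Apply the min-plus product entry-by-entry:
  C[0][0] = min over k of (A[0][0] + B[0][0] = -2 + 6 = 4, A[0][1] + B[1][0] = 6 + -2 = 4) = 4 (attained at k = 0)
  C[0][1] = min over k of (A[0][0] + B[0][1] = -2 + 3 = 1, A[0][1] + B[1][1] = 6 + 8 = 14) = 1 (attained at k = 0)
  C[1][0] = min over k of (A[1][0] + B[0][0] = 6 + 6 = 12, A[1][1] + B[1][0] = -3 + -2 = -5) = -5 (attained at k = 1)
  C[1][1] = min over k of (A[1][0] + B[0][1] = 6 + 3 = 9, A[1][1] + B[1][1] = -3 + 8 = 5) = 5 (attained at k = 1)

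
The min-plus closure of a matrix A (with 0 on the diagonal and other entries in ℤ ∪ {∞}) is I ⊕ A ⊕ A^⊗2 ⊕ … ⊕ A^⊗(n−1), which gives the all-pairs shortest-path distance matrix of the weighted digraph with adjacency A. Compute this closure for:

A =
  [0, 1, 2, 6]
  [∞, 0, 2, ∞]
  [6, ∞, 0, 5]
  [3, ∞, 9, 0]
Closure =
  [0, 1, 2, 6]
  [8, 0, 2, 7]
  [6, 7, 0, 5]
  [3, 4, 5, 0]

This is the Floyd-Warshall all-pairs shortest-path computation. For each intermediate vertex k = 0, 1, …, 3, update dist[i][j] ← min(dist[i][j], dist[i][k] + dist[k][j]). The final matrix gives, for each (i, j), the minimum total weight of any directed path from i to j (possibly empty when i = j).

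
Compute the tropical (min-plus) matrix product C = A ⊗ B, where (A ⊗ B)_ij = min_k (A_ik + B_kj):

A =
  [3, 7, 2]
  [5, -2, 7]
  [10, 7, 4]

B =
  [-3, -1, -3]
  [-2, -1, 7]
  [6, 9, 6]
A ⊗ B =
  [0, 2, 0]
  [-4, -3, 2]
  [5, 6, 7]

Apply the min-plus product entry-by-entry:
  C[0][0] = min over k of (A[0][0] + B[0][0] = 3 + -3 = 0, A[0][1] + B[1][0] = 7 + -2 = 5, A[0][2] + B[2][0] = 2 + 6 = 8) = 0 (attained at k = 0)
  C[0][1] = min over k of (A[0][0] + B[0][1] = 3 + -1 = 2, A[0][1] + B[1][1] = 7 + -1 = 6, A[0][2] + B[2][1] = 2 + 9 = 11) = 2 (attained at k = 0)
  C[0][2] = min over k of (A[0][0] + B[0][2] = 3 + -3 = 0, A[0][1] + B[1][2] = 7 + 7 = 14, A[0][2] + B[2][2] = 2 + 6 = 8) = 0 (attained at k = 0)
  C[1][0] = min over k of (A[1][0] + B[0][0] = 5 + -3 = 2, A[1][1] + B[1][0] = -2 + -2 = -4, A[1][2] + B[2][0] = 7 + 6 = 13) = -4 (attained at k = 1)
  C[1][1] = min over k of (A[1][0] + B[0][1] = 5 + -1 = 4, A[1][1] + B[1][1] = -2 + -1 = -3, A[1][2] + B[2][1] = 7 + 9 = 16) = -3 (attained at k = 1)
  C[1][2] = min over k of (A[1][0] + B[0][2] = 5 + -3 = 2, A[1][1] + B[1][2] = -2 + 7 = 5, A[1][2] + B[2][2] = 7 + 6 = 13) = 2 (attained at k = 0)
  C[2][0] = min over k of (A[2][0] + B[0][0] = 10 + -3 = 7, A[2][1] + B[1][0] = 7 + -2 = 5, A[2][2] + B[2][0] = 4 + 6 = 10) = 5 (attained at k = 1)
  C[2][1] = min over k of (A[2][0] + B[0][1] = 10 + -1 = 9, A[2][1] + B[1][1] = 7 + -1 = 6, A[2][2] + B[2][1] = 4 + 9 = 13) = 6 (attained at k = 1)
  C[2][2] = min over k of (A[2][0] + B[0][2] = 10 + -3 = 7, A[2][1] + B[1][2] = 7 + 7 = 14, A[2][2] + B[2][2] = 4 + 6 = 10) = 7 (attained at k = 0)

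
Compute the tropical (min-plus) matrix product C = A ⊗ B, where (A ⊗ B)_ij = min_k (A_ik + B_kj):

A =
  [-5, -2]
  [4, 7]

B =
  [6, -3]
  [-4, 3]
A ⊗ B =
  [-6, -8]
  [3, 1]

Apply the min-plus product entry-by-entry:
  C[0][0] = min over k of (A[0][0] + B[0][0] = -5 + 6 = 1, A[0][1] + B[1][0] = -2 + -4 = -6) = -6 (attained at k = 1)
  C[0][1] = min over k of (A[0][0] + B[0][1] = -5 + -3 = -8, A[0][1] + B[1][1] = -2 + 3 = 1) = -8 (attained at k = 0)
  C[1][0] = min over k of (A[1][0] + B[0][0] = 4 + 6 = 10, A[1][1] + B[1][0] = 7 + -4 = 3) = 3 (attained at k = 1)
  C[1][1] = min over k of (A[1][0] + B[0][1] = 4 + -3 = 1, A[1][1] + B[1][1] = 7 + 3 = 10) = 1 (attained at k = 0)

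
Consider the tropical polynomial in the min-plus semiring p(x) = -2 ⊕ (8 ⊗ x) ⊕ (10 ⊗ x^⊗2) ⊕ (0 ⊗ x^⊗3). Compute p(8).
p(8) = -2

A tropical monomial a ⊗ x^⊗i evaluates to a + i · x. Evaluating each term at x = 8:
  Term 0 contributes -2 + 0 · 8 = -2
  Term 1 contributes 8 + 1 · 8 = 16
  Term 2 contributes 10 + 2 · 8 = 26
  Term 3 contributes 0 + 3 · 8 = 24
p(8) = ⊕ of these = min[-2, 16, 26, 24] = -2.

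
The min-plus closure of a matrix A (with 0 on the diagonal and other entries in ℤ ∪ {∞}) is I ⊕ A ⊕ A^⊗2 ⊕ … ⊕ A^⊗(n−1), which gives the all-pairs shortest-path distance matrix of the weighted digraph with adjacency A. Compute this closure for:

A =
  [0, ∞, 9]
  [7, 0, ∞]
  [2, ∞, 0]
Closure =
  [0, ∞, 9]
  [7, 0, 16]
  [2, ∞, 0]

This is the Floyd-Warshall all-pairs shortest-path computation. For each intermediate vertex k = 0, 1, …, 2, update dist[i][j] ← min(dist[i][j], dist[i][k] + dist[k][j]). The final matrix gives, for each (i, j), the minimum total weight of any directed path from i to j (possibly empty when i = j).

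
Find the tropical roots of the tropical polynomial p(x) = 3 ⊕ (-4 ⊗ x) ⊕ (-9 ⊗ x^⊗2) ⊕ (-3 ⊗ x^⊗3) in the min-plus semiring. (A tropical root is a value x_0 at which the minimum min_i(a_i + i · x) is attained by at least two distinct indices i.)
Roots: {-6, 5, 7}

Each tropical root is a break point of the lower envelope of the lines y = a_i + i · x (there are 4 lines, with slopes 0, 1, ..., 3). Only the lines that attain the minimum somewhere contribute to roots; other lines are dominated. Here the surviving (envelope) indices are i = 3, i = 2, i = 1, i = 0.
Intersections between consecutive envelope lines give the roots: for adjacent envelope indices i < j the intersection is x = (a_i − a_j) / (j − i). Reading off the sorted break points: {-6, 5, 7}.
Verification: at each break x_0, at least two indices attain the minimum of min_i(a_i + i · x_0).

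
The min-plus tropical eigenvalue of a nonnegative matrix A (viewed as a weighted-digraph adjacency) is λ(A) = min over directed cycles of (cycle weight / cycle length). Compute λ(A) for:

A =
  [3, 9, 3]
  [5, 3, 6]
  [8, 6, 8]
λ(A) = 3

Enumerate directed cycles and compute their means (weight / length). Sample:
  cycle 0 → 0: weight = 3, length = 1, mean = 3/1 ≈ 3.000
  cycle 1 → 1: weight = 3, length = 1, mean = 3/1 ≈ 3.000
  cycle 2 → 2: weight = 8, length = 1, mean = 8/1 ≈ 8.000
  cycle 0 → 1 → 0: weight = 14, length = 2, mean = 14/2 ≈ 7.000
  cycle 0 → 2 → 0: weight = 11, length = 2, mean = 11/2 ≈ 5.500
  cycle 1 → 0 → 1: weight = 14, length = 2, mean = 14/2 ≈ 7.000
Minimum mean = 3.000, attained e.g. along the cycle 0 → 0 with weight 3 and length 1. So λ(A) = 3/1 = 3.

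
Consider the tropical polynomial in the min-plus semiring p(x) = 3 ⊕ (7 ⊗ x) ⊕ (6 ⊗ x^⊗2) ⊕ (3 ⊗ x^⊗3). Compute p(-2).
p(-2) = -3

A tropical monomial a ⊗ x^⊗i evaluates to a + i · x. Evaluating each term at x = -2:
  Term 0 contributes 3 + 0 · -2 = 3
  Term 1 contributes 7 + 1 · -2 = 5
  Term 2 contributes 6 + 2 · -2 = 2
  Term 3 contributes 3 + 3 · -2 = -3
p(-2) = ⊕ of these = min[3, 5, 2, -3] = -3.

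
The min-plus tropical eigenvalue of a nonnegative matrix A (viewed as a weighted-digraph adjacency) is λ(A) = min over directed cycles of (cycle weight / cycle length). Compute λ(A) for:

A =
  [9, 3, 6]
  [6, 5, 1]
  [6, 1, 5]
λ(A) = 1

Enumerate directed cycles and compute their means (weight / length). Sample:
  cycle 0 → 0: weight = 9, length = 1, mean = 9/1 ≈ 9.000
  cycle 1 → 1: weight = 5, length = 1, mean = 5/1 ≈ 5.000
  cycle 2 → 2: weight = 5, length = 1, mean = 5/1 ≈ 5.000
  cycle 0 → 1 → 0: weight = 9, length = 2, mean = 9/2 ≈ 4.500
  cycle 0 → 2 → 0: weight = 12, length = 2, mean = 12/2 ≈ 6.000
  cycle 1 → 0 → 1: weight = 9, length = 2, mean = 9/2 ≈ 4.500
Minimum mean = 1.000, attained e.g. along the cycle 1 → 2 → 1 with weight 2 and length 2. So λ(A) = 2/2 = 1.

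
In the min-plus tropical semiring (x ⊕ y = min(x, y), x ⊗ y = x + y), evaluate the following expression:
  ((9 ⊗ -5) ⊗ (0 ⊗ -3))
((9 ⊗ -5) ⊗ (0 ⊗ -3)) = 1

Expand innermost to outermost. Recall ⊕ takes the minimum of its arguments and ⊗ takes their sum. Working out the expression ((9 ⊗ -5) ⊗ (0 ⊗ -3)) gives 1.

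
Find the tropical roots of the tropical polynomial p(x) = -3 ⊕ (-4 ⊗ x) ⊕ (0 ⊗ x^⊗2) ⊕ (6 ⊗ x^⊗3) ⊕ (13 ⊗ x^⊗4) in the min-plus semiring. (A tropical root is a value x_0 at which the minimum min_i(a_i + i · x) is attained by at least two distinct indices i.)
Roots: {-7, -6, -4, 1}

Each tropical root is a break point of the lower envelope of the lines y = a_i + i · x (there are 5 lines, with slopes 0, 1, ..., 4). Only the lines that attain the minimum somewhere contribute to roots; other lines are dominated. Here the surviving (envelope) indices are i = 4, i = 3, i = 2, i = 1, i = 0.
Intersections between consecutive envelope lines give the roots: for adjacent envelope indices i < j the intersection is x = (a_i − a_j) / (j − i). Reading off the sorted break points: {-7, -6, -4, 1}.
Verification: at each break x_0, at least two indices attain the minimum of min_i(a_i + i · x_0).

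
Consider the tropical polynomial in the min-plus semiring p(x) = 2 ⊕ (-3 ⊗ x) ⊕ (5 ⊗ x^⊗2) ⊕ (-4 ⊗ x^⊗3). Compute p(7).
p(7) = 2

A tropical monomial a ⊗ x^⊗i evaluates to a + i · x. Evaluating each term at x = 7:
  Term 0 contributes 2 + 0 · 7 = 2
  Term 1 contributes -3 + 1 · 7 = 4
  Term 2 contributes 5 + 2 · 7 = 19
  Term 3 contributes -4 + 3 · 7 = 17
p(7) = ⊕ of these = min[2, 4, 19, 17] = 2.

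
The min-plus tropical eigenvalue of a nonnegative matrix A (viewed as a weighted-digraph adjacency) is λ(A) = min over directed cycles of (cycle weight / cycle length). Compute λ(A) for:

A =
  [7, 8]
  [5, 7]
λ(A) = 13/2

Enumerate directed cycles and compute their means (weight / length). Sample:
  cycle 0 → 0: weight = 7, length = 1, mean = 7/1 ≈ 7.000
  cycle 1 → 1: weight = 7, length = 1, mean = 7/1 ≈ 7.000
  cycle 0 → 1 → 0: weight = 13, length = 2, mean = 13/2 ≈ 6.500
  cycle 1 → 0 → 1: weight = 13, length = 2, mean = 13/2 ≈ 6.500
Minimum mean = 6.500, attained e.g. along the cycle 0 → 1 → 0 with weight 13 and length 2. So λ(A) = 13/2 = 13/2.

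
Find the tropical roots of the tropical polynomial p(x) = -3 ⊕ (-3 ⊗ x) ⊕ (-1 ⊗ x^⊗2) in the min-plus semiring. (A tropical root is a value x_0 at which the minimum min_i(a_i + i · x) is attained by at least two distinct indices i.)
Roots: {-2, 0}

Each tropical root is a break point of the lower envelope of the lines y = a_i + i · x (there are 3 lines, with slopes 0, 1, ..., 2). Only the lines that attain the minimum somewhere contribute to roots; other lines are dominated. Here the surviving (envelope) indices are i = 2, i = 1, i = 0.
Intersections between consecutive envelope lines give the roots: for adjacent envelope indices i < j the intersection is x = (a_i − a_j) / (j − i). Reading off the sorted break points: {-2, 0}.
Verification: at each break x_0, at least two indices attain the minimum of min_i(a_i + i · x_0).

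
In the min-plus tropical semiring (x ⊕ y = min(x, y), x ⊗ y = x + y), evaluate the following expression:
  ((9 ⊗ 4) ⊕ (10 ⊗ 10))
((9 ⊗ 4) ⊕ (10 ⊗ 10)) = 13

Expand innermost to outermost. Recall ⊕ takes the minimum of its arguments and ⊗ takes their sum. Working out the expression ((9 ⊗ 4) ⊕ (10 ⊗ 10)) gives 13.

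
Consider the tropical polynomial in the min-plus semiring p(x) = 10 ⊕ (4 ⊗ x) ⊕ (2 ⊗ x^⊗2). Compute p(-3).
p(-3) = -4

A tropical monomial a ⊗ x^⊗i evaluates to a + i · x. Evaluating each term at x = -3:
  Term 0 contributes 10 + 0 · -3 = 10
  Term 1 contributes 4 + 1 · -3 = 1
  Term 2 contributes 2 + 2 · -3 = -4
p(-3) = ⊕ of these = min[10, 1, -4] = -4.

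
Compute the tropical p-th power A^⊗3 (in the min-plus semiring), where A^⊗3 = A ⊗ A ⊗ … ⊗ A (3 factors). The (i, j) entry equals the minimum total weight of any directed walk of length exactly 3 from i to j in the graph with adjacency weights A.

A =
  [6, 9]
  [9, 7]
A^⊗3 =
  [18, 21]
  [21, 21]

Each entry (A^⊗3)_ij equals the minimum over all length-3 walks i = v_0 → v_1 → … → v_3 = j of Σ_t A[v_t][v_{t+1}]. For example, for (i, j) = (0, 1) we minimise over 4 possible intermediate vertex sequences; the minimum is 21, attained along the walk 0 → 0 → 0 → 1.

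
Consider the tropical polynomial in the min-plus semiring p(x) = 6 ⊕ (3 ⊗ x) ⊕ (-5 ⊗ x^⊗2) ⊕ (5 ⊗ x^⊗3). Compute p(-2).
p(-2) = -9

A tropical monomial a ⊗ x^⊗i evaluates to a + i · x. Evaluating each term at x = -2:
  Term 0 contributes 6 + 0 · -2 = 6
  Term 1 contributes 3 + 1 · -2 = 1
  Term 2 contributes -5 + 2 · -2 = -9
  Term 3 contributes 5 + 3 · -2 = -1
p(-2) = ⊕ of these = min[6, 1, -9, -1] = -9.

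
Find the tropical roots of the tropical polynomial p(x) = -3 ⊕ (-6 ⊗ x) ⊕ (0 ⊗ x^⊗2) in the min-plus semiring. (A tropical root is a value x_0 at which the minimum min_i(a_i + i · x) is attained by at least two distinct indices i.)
Roots: {-6, 3}

Each tropical root is a break point of the lower envelope of the lines y = a_i + i · x (there are 3 lines, with slopes 0, 1, ..., 2). Only the lines that attain the minimum somewhere contribute to roots; other lines are dominated. Here the surviving (envelope) indices are i = 2, i = 1, i = 0.
Intersections between consecutive envelope lines give the roots: for adjacent envelope indices i < j the intersection is x = (a_i − a_j) / (j − i). Reading off the sorted break points: {-6, 3}.
Verification: at each break x_0, at least two indices attain the minimum of min_i(a_i + i · x_0).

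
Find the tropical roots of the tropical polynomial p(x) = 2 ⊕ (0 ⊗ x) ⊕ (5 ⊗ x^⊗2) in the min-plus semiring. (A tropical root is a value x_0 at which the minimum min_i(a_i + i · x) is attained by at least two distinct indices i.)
Roots: {-5, 2}

Each tropical root is a break point of the lower envelope of the lines y = a_i + i · x (there are 3 lines, with slopes 0, 1, ..., 2). Only the lines that attain the minimum somewhere contribute to roots; other lines are dominated. Here the surviving (envelope) indices are i = 2, i = 1, i = 0.
Intersections between consecutive envelope lines give the roots: for adjacent envelope indices i < j the intersection is x = (a_i − a_j) / (j − i). Reading off the sorted break points: {-5, 2}.
Verification: at each break x_0, at least two indices attain the minimum of min_i(a_i + i · x_0).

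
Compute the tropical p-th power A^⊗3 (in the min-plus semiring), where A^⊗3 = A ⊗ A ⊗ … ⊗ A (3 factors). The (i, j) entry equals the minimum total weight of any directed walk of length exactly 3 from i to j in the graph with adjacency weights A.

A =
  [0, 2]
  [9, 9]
A^⊗3 =
  [0, 2]
  [9, 11]

Each entry (A^⊗3)_ij equals the minimum over all length-3 walks i = v_0 → v_1 → … → v_3 = j of Σ_t A[v_t][v_{t+1}]. For example, for (i, j) = (0, 1) we minimise over 4 possible intermediate vertex sequences; the minimum is 2, attained along the walk 0 → 0 → 0 → 1.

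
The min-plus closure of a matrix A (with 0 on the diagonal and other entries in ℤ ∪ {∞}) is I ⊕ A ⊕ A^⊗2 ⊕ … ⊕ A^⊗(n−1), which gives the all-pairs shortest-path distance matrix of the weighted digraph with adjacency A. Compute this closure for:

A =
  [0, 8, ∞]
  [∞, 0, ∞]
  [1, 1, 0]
Closure =
  [0, 8, ∞]
  [∞, 0, ∞]
  [1, 1, 0]

This is the Floyd-Warshall all-pairs shortest-path computation. For each intermediate vertex k = 0, 1, …, 2, update dist[i][j] ← min(dist[i][j], dist[i][k] + dist[k][j]). The final matrix gives, for each (i, j), the minimum total weight of any directed path from i to j (possibly empty when i = j).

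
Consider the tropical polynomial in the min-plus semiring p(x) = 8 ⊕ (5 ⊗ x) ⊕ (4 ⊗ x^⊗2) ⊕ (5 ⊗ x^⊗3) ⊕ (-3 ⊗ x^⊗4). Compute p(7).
p(7) = 8

A tropical monomial a ⊗ x^⊗i evaluates to a + i · x. Evaluating each term at x = 7:
  Term 0 contributes 8 + 0 · 7 = 8
  Term 1 contributes 5 + 1 · 7 = 12
  Term 2 contributes 4 + 2 · 7 = 18
  Term 3 contributes 5 + 3 · 7 = 26
  Term 4 contributes -3 + 4 · 7 = 25
p(7) = ⊕ of these = min[8, 12, 18, 26, 25] = 8.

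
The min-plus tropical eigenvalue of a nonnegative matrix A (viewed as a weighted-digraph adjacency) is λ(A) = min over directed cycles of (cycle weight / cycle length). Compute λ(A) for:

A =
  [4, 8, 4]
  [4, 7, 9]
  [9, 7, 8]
λ(A) = 4

Enumerate directed cycles and compute their means (weight / length). Sample:
  cycle 0 → 0: weight = 4, length = 1, mean = 4/1 ≈ 4.000
  cycle 1 → 1: weight = 7, length = 1, mean = 7/1 ≈ 7.000
  cycle 2 → 2: weight = 8, length = 1, mean = 8/1 ≈ 8.000
  cycle 0 → 1 → 0: weight = 12, length = 2, mean = 12/2 ≈ 6.000
  cycle 0 → 2 → 0: weight = 13, length = 2, mean = 13/2 ≈ 6.500
  cycle 1 → 0 → 1: weight = 12, length = 2, mean = 12/2 ≈ 6.000
Minimum mean = 4.000, attained e.g. along the cycle 0 → 0 with weight 4 and length 1. So λ(A) = 4/1 = 4.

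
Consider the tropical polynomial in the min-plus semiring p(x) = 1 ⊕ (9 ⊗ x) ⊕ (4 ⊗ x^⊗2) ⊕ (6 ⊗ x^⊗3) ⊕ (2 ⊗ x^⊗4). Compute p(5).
p(5) = 1

A tropical monomial a ⊗ x^⊗i evaluates to a + i · x. Evaluating each term at x = 5:
  Term 0 contributes 1 + 0 · 5 = 1
  Term 1 contributes 9 + 1 · 5 = 14
  Term 2 contributes 4 + 2 · 5 = 14
  Term 3 contributes 6 + 3 · 5 = 21
  Term 4 contributes 2 + 4 · 5 = 22
p(5) = ⊕ of these = min[1, 14, 14, 21, 22] = 1.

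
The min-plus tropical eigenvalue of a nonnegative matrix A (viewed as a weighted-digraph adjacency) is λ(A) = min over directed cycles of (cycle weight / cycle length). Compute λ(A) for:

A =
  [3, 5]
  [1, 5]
λ(A) = 3

Enumerate directed cycles and compute their means (weight / length). Sample:
  cycle 0 → 0: weight = 3, length = 1, mean = 3/1 ≈ 3.000
  cycle 1 → 1: weight = 5, length = 1, mean = 5/1 ≈ 5.000
  cycle 0 → 1 → 0: weight = 6, length = 2, mean = 6/2 ≈ 3.000
  cycle 1 → 0 → 1: weight = 6, length = 2, mean = 6/2 ≈ 3.000
Minimum mean = 3.000, attained e.g. along the cycle 0 → 0 with weight 3 and length 1. So λ(A) = 3/1 = 3.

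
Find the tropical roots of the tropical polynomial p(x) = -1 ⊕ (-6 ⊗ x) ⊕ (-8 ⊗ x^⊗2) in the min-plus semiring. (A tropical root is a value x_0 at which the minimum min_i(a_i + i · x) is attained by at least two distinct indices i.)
Roots: {2, 5}

Each tropical root is a break point of the lower envelope of the lines y = a_i + i · x (there are 3 lines, with slopes 0, 1, ..., 2). Only the lines that attain the minimum somewhere contribute to roots; other lines are dominated. Here the surviving (envelope) indices are i = 2, i = 1, i = 0.
Intersections between consecutive envelope lines give the roots: for adjacent envelope indices i < j the intersection is x = (a_i − a_j) / (j − i). Reading off the sorted break points: {2, 5}.
Verification: at each break x_0, at least two indices attain the minimum of min_i(a_i + i · x_0).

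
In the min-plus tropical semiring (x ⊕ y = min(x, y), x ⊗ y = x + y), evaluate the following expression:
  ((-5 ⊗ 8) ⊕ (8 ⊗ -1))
((-5 ⊗ 8) ⊕ (8 ⊗ -1)) = 3

Expand innermost to outermost. Recall ⊕ takes the minimum of its arguments and ⊗ takes their sum. Working out the expression ((-5 ⊗ 8) ⊕ (8 ⊗ -1)) gives 3.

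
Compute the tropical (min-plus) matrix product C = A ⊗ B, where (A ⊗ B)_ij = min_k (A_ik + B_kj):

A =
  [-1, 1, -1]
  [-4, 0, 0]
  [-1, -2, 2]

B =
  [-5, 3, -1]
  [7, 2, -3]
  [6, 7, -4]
A ⊗ B =
  [-6, 2, -5]
  [-9, -1, -5]
  [-6, 0, -5]

Apply the min-plus product entry-by-entry:
  C[0][0] = min over k of (A[0][0] + B[0][0] = -1 + -5 = -6, A[0][1] + B[1][0] = 1 + 7 = 8, A[0][2] + B[2][0] = -1 + 6 = 5) = -6 (attained at k = 0)
  C[0][1] = min over k of (A[0][0] + B[0][1] = -1 + 3 = 2, A[0][1] + B[1][1] = 1 + 2 = 3, A[0][2] + B[2][1] = -1 + 7 = 6) = 2 (attained at k = 0)
  C[0][2] = min over k of (A[0][0] + B[0][2] = -1 + -1 = -2, A[0][1] + B[1][2] = 1 + -3 = -2, A[0][2] + B[2][2] = -1 + -4 = -5) = -5 (attained at k = 2)
  C[1][0] = min over k of (A[1][0] + B[0][0] = -4 + -5 = -9, A[1][1] + B[1][0] = 0 + 7 = 7, A[1][2] + B[2][0] = 0 + 6 = 6) = -9 (attained at k = 0)
  C[1][1] = min over k of (A[1][0] + B[0][1] = -4 + 3 = -1, A[1][1] + B[1][1] = 0 + 2 = 2, A[1][2] + B[2][1] = 0 + 7 = 7) = -1 (attained at k = 0)
  C[1][2] = min over k of (A[1][0] + B[0][2] = -4 + -1 = -5, A[1][1] + B[1][2] = 0 + -3 = -3, A[1][2] + B[2][2] = 0 + -4 = -4) = -5 (attained at k = 0)
  C[2][0] = min over k of (A[2][0] + B[0][0] = -1 + -5 = -6, A[2][1] + B[1][0] = -2 + 7 = 5, A[2][2] + B[2][0] = 2 + 6 = 8) = -6 (attained at k = 0)
  C[2][1] = min over k of (A[2][0] + B[0][1] = -1 + 3 = 2, A[2][1] + B[1][1] = -2 + 2 = 0, A[2][2] + B[2][1] = 2 + 7 = 9) = 0 (attained at k = 1)
  C[2][2] = min over k of (A[2][0] + B[0][2] = -1 + -1 = -2, A[2][1] + B[1][2] = -2 + -3 = -5, A[2][2] + B[2][2] = 2 + -4 = -2) = -5 (attained at k = 1)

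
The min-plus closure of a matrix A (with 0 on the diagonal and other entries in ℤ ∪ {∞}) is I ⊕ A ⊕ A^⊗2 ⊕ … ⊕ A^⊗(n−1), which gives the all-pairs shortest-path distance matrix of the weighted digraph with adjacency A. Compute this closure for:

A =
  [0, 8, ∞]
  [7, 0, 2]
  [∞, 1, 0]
Closure =
  [0, 8, 10]
  [7, 0, 2]
  [8, 1, 0]

This is the Floyd-Warshall all-pairs shortest-path computation. For each intermediate vertex k = 0, 1, …, 2, update dist[i][j] ← min(dist[i][j], dist[i][k] + dist[k][j]). The final matrix gives, for each (i, j), the minimum total weight of any directed path from i to j (possibly empty when i = j).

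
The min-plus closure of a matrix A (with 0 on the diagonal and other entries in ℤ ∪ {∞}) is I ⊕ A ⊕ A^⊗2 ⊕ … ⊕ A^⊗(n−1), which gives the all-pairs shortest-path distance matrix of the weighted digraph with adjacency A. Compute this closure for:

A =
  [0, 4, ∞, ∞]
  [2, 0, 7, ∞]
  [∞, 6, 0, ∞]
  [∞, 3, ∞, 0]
Closure =
  [0, 4, 11, ∞]
  [2, 0, 7, ∞]
  [8, 6, 0, ∞]
  [5, 3, 10, 0]

This is the Floyd-Warshall all-pairs shortest-path computation. For each intermediate vertex k = 0, 1, …, 3, update dist[i][j] ← min(dist[i][j], dist[i][k] + dist[k][j]). The final matrix gives, for each (i, j), the minimum total weight of any directed path from i to j (possibly empty when i = j).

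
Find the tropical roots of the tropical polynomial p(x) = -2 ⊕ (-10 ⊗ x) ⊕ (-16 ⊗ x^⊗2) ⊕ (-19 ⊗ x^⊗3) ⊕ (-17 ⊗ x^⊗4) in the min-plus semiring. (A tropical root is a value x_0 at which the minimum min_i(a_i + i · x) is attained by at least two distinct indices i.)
Roots: {-2, 3, 6, 8}

Each tropical root is a break point of the lower envelope of the lines y = a_i + i · x (there are 5 lines, with slopes 0, 1, ..., 4). Only the lines that attain the minimum somewhere contribute to roots; other lines are dominated. Here the surviving (envelope) indices are i = 4, i = 3, i = 2, i = 1, i = 0.
Intersections between consecutive envelope lines give the roots: for adjacent envelope indices i < j the intersection is x = (a_i − a_j) / (j − i). Reading off the sorted break points: {-2, 3, 6, 8}.
Verification: at each break x_0, at least two indices attain the minimum of min_i(a_i + i · x_0).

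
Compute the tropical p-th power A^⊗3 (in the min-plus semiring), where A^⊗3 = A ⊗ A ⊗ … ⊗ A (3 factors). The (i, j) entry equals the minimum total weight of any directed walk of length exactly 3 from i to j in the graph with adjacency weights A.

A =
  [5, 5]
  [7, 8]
A^⊗3 =
  [15, 15]
  [17, 17]

Each entry (A^⊗3)_ij equals the minimum over all length-3 walks i = v_0 → v_1 → … → v_3 = j of Σ_t A[v_t][v_{t+1}]. For example, for (i, j) = (0, 1) we minimise over 4 possible intermediate vertex sequences; the minimum is 15, attained along the walk 0 → 0 → 0 → 1.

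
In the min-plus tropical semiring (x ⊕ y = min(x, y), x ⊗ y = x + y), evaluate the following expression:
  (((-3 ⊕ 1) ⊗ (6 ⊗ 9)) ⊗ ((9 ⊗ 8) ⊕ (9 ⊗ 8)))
(((-3 ⊕ 1) ⊗ (6 ⊗ 9)) ⊗ ((9 ⊗ 8) ⊕ (9 ⊗ 8))) = 29

Expand innermost to outermost. Recall ⊕ takes the minimum of its arguments and ⊗ takes their sum. Working out the expression (((-3 ⊕ 1) ⊗ (6 ⊗ 9)) ⊗ ((9 ⊗ 8) ⊕ (9 ⊗ 8))) gives 29.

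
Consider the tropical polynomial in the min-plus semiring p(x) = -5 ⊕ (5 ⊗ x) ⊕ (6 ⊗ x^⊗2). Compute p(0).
p(0) = -5

A tropical monomial a ⊗ x^⊗i evaluates to a + i · x. Evaluating each term at x = 0:
  Term 0 contributes -5 + 0 · 0 = -5
  Term 1 contributes 5 + 1 · 0 = 5
  Term 2 contributes 6 + 2 · 0 = 6
p(0) = ⊕ of these = min[-5, 5, 6] = -5.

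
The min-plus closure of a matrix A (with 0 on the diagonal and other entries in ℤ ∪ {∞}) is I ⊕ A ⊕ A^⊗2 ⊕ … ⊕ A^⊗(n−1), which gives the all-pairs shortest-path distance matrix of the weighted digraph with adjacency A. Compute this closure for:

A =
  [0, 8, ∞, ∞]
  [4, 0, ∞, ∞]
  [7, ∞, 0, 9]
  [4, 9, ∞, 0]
Closure =
  [0, 8, ∞, ∞]
  [4, 0, ∞, ∞]
  [7, 15, 0, 9]
  [4, 9, ∞, 0]

This is the Floyd-Warshall all-pairs shortest-path computation. For each intermediate vertex k = 0, 1, …, 3, update dist[i][j] ← min(dist[i][j], dist[i][k] + dist[k][j]). The final matrix gives, for each (i, j), the minimum total weight of any directed path from i to j (possibly empty when i = j).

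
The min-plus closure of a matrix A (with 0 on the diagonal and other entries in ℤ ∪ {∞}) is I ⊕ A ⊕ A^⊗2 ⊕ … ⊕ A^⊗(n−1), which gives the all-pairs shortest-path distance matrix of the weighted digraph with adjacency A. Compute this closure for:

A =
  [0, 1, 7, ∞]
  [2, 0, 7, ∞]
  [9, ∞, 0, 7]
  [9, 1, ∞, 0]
Closure =
  [0, 1, 7, 14]
  [2, 0, 7, 14]
  [9, 8, 0, 7]
  [3, 1, 8, 0]

This is the Floyd-Warshall all-pairs shortest-path computation. For each intermediate vertex k = 0, 1, …, 3, update dist[i][j] ← min(dist[i][j], dist[i][k] + dist[k][j]). The final matrix gives, for each (i, j), the minimum total weight of any directed path from i to j (possibly empty when i = j).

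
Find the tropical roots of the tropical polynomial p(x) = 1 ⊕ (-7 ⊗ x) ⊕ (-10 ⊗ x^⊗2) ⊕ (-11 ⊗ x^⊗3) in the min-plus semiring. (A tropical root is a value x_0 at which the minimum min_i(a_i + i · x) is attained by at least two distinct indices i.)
Roots: {1, 3, 8}

Each tropical root is a break point of the lower envelope of the lines y = a_i + i · x (there are 4 lines, with slopes 0, 1, ..., 3). Only the lines that attain the minimum somewhere contribute to roots; other lines are dominated. Here the surviving (envelope) indices are i = 3, i = 2, i = 1, i = 0.
Intersections between consecutive envelope lines give the roots: for adjacent envelope indices i < j the intersection is x = (a_i − a_j) / (j − i). Reading off the sorted break points: {1, 3, 8}.
Verification: at each break x_0, at least two indices attain the minimum of min_i(a_i + i · x_0).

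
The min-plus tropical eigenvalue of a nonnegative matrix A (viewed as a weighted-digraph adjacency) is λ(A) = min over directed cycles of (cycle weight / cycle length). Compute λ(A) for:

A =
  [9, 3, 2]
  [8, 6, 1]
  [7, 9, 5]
λ(A) = 11/3

Enumerate directed cycles and compute their means (weight / length). Sample:
  cycle 0 → 0: weight = 9, length = 1, mean = 9/1 ≈ 9.000
  cycle 1 → 1: weight = 6, length = 1, mean = 6/1 ≈ 6.000
  cycle 2 → 2: weight = 5, length = 1, mean = 5/1 ≈ 5.000
  cycle 0 → 1 → 0: weight = 11, length = 2, mean = 11/2 ≈ 5.500
  cycle 0 → 2 → 0: weight = 9, length = 2, mean = 9/2 ≈ 4.500
  cycle 1 → 0 → 1: weight = 11, length = 2, mean = 11/2 ≈ 5.500
Minimum mean = 3.667, attained e.g. along the cycle 0 → 1 → 2 → 0 with weight 11 and length 3. So λ(A) = 11/3 = 11/3.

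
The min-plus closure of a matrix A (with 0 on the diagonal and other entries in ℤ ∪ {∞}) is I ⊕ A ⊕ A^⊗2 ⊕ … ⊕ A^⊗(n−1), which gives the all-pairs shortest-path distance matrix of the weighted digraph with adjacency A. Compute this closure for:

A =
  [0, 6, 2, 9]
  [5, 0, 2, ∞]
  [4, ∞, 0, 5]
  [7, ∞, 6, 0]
Closure =
  [0, 6, 2, 7]
  [5, 0, 2, 7]
  [4, 10, 0, 5]
  [7, 13, 6, 0]

This is the Floyd-Warshall all-pairs shortest-path computation. For each intermediate vertex k = 0, 1, …, 3, update dist[i][j] ← min(dist[i][j], dist[i][k] + dist[k][j]). The final matrix gives, for each (i, j), the minimum total weight of any directed path from i to j (possibly empty when i = j).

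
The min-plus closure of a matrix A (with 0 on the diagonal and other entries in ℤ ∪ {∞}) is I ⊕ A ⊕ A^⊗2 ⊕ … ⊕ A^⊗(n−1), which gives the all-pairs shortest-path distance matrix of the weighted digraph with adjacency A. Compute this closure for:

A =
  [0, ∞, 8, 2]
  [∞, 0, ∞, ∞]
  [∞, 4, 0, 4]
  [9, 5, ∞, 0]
Closure =
  [0, 7, 8, 2]
  [∞, 0, ∞, ∞]
  [13, 4, 0, 4]
  [9, 5, 17, 0]

This is the Floyd-Warshall all-pairs shortest-path computation. For each intermediate vertex k = 0, 1, …, 3, update dist[i][j] ← min(dist[i][j], dist[i][k] + dist[k][j]). The final matrix gives, for each (i, j), the minimum total weight of any directed path from i to j (possibly empty when i = j).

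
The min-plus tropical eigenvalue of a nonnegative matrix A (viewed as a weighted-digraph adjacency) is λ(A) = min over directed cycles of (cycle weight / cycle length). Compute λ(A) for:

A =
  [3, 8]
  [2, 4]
λ(A) = 3

Enumerate directed cycles and compute their means (weight / length). Sample:
  cycle 0 → 0: weight = 3, length = 1, mean = 3/1 ≈ 3.000
  cycle 1 → 1: weight = 4, length = 1, mean = 4/1 ≈ 4.000
  cycle 0 → 1 → 0: weight = 10, length = 2, mean = 10/2 ≈ 5.000
  cycle 1 → 0 → 1: weight = 10, length = 2, mean = 10/2 ≈ 5.000
Minimum mean = 3.000, attained e.g. along the cycle 0 → 0 with weight 3 and length 1. So λ(A) = 3/1 = 3.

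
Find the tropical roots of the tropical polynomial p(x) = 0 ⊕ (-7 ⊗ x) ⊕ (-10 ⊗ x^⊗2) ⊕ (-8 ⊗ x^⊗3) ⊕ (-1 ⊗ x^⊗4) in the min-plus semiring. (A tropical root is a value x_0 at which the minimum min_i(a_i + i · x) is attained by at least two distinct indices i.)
Roots: {-7, -2, 3, 7}

Each tropical root is a break point of the lower envelope of the lines y = a_i + i · x (there are 5 lines, with slopes 0, 1, ..., 4). Only the lines that attain the minimum somewhere contribute to roots; other lines are dominated. Here the surviving (envelope) indices are i = 4, i = 3, i = 2, i = 1, i = 0.
Intersections between consecutive envelope lines give the roots: for adjacent envelope indices i < j the intersection is x = (a_i − a_j) / (j − i). Reading off the sorted break points: {-7, -2, 3, 7}.
Verification: at each break x_0, at least two indices attain the minimum of min_i(a_i + i · x_0).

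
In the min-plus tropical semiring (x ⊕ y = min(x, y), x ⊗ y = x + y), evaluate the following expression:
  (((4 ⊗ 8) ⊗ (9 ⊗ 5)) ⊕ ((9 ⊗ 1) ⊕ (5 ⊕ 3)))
(((4 ⊗ 8) ⊗ (9 ⊗ 5)) ⊕ ((9 ⊗ 1) ⊕ (5 ⊕ 3))) = 3

Expand innermost to outermost. Recall ⊕ takes the minimum of its arguments and ⊗ takes their sum. Working out the expression (((4 ⊗ 8) ⊗ (9 ⊗ 5)) ⊕ ((9 ⊗ 1) ⊕ (5 ⊕ 3))) gives 3.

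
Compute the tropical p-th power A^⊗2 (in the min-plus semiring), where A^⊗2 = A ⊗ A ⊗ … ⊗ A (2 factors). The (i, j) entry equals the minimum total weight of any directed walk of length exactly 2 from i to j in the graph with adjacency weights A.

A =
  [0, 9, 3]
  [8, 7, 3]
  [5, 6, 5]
A^⊗2 =
  [0, 9, 3]
  [8, 9, 8]
  [5, 11, 8]

Each entry (A^⊗2)_ij equals the minimum over all length-2 walks i = v_0 → v_1 → … → v_2 = j of Σ_t A[v_t][v_{t+1}]. For example, for (i, j) = (0, 2) we minimise over 3 possible intermediate vertex sequences; the minimum is 3, attained along the walk 0 → 0 → 2.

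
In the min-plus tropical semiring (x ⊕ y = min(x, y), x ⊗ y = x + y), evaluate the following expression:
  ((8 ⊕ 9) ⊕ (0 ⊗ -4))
((8 ⊕ 9) ⊕ (0 ⊗ -4)) = -4

Expand innermost to outermost. Recall ⊕ takes the minimum of its arguments and ⊗ takes their sum. Working out the expression ((8 ⊕ 9) ⊕ (0 ⊗ -4)) gives -4.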